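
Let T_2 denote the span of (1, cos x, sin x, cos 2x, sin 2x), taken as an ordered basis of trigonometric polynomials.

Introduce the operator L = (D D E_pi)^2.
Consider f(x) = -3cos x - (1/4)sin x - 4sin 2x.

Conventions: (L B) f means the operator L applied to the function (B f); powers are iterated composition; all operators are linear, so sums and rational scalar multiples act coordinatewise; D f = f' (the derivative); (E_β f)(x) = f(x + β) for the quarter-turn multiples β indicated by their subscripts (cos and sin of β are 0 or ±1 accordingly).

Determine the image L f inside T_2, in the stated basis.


g(x) = -3cos x - (1/4)sin x - 64sin 2x

E_pi f = 3cos x + (1/4)sin x - 4sin 2x
D E_pi f = (1/4)cos x - 3sin x - 8cos 2x
D D E_pi f = -3cos x - (1/4)sin x + 16sin 2x
E_pi (D D E_pi) f = 3cos x + (1/4)sin x + 16sin 2x
D E_pi (D D E_pi) f = (1/4)cos x - 3sin x + 32cos 2x
D D E_pi (D D E_pi) f = -3cos x - (1/4)sin x - 64sin 2x


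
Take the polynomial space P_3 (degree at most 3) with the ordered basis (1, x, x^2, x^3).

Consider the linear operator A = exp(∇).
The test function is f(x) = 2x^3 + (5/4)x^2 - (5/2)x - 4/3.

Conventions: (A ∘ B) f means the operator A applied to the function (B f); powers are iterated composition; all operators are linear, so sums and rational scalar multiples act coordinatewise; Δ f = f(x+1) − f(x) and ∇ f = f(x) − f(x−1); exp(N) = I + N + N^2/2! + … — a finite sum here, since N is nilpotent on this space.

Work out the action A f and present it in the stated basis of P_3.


order-1 term: 6x^2 - (7/2)x - 7/4
order-2 term: 6x - 19/4
order-3 term: 2
the series for exp(∇) f terminates at order 3
exp(∇) f = 2x^3 + (29/4)x^2 - 35/6

the image equals g(x) = 2x^3 + (29/4)x^2 - 35/6


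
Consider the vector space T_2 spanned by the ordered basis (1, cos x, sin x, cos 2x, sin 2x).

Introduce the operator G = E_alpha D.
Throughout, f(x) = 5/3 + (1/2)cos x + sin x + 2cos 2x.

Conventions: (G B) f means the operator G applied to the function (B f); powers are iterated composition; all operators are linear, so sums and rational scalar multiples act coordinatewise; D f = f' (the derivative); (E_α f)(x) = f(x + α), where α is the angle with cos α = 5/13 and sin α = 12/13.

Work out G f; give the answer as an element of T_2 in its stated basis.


D f = cos x - (1/2)sin x - 4sin 2x
E_alpha D f = -(1/13)cos x - (29/26)sin x - (480/169)cos 2x + (476/169)sin 2x

the image equals g(x) = -(1/13)cos x - (29/26)sin x - (480/169)cos 2x + (476/169)sin 2x


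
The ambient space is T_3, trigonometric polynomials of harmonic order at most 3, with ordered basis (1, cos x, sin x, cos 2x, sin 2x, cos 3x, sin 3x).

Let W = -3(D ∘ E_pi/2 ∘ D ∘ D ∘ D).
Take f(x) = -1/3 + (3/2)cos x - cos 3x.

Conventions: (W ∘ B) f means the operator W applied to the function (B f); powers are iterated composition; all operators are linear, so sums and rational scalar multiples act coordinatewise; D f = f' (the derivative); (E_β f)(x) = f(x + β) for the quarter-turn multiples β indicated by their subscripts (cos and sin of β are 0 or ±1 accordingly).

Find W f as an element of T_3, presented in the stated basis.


g(x) = (9/2)sin x + 243sin 3x

D f = -(3/2)sin x + 3sin 3x
D D f = -(3/2)cos x + 9cos 3x
D D D f = (3/2)sin x - 27sin 3x
E_pi/2 (D ∘ D ∘ D) f = (3/2)cos x + 27cos 3x
D E_pi/2 (D ∘ D ∘ D) f = -(3/2)sin x - 81sin 3x
(-3(D ∘ E_pi/2 ∘ D ∘ D ∘ D)) f = (9/2)sin x + 243sin 3x


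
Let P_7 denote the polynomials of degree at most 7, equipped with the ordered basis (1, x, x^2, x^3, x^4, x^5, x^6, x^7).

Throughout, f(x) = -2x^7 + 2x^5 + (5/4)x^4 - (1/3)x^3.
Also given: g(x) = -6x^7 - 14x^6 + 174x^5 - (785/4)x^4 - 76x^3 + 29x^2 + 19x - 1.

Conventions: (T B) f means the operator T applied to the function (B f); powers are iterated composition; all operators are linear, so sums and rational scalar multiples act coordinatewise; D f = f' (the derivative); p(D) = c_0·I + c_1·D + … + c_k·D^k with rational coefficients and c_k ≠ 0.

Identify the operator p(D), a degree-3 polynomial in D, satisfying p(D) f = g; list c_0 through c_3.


D^0 f = -2x^7 + 2x^5 + (5/4)x^4 - (1/3)x^3
D^1 f = -14x^6 + 10x^4 + 5x^3 - x^2
D^2 f = -84x^5 + 40x^3 + 15x^2 - 2x
D^3 f = -420x^4 + 120x^2 + 30x - 2
matching coefficients of g against c_0 f + c_1 Df + … from the top degree down determines the c_i
solution: c_0 = 3, c_1 = 1, c_2 = -2, c_3 = 1/2

c_0 = 3, c_1 = 1, c_2 = -2, c_3 = 1/2


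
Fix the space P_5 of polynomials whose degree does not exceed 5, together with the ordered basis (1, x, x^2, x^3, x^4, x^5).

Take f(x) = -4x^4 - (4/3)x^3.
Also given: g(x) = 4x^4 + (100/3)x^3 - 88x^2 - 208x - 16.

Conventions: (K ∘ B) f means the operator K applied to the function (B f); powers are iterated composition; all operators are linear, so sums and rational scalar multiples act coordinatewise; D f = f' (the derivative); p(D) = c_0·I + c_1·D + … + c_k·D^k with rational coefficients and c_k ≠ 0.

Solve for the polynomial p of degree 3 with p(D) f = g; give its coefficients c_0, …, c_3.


p(D) = -I − 2·D + 2·D^2 + 2·D^3, i.e. c_0 = -1, c_1 = -2, c_2 = 2, c_3 = 2

D^0 f = -4x^4 - (4/3)x^3
D^1 f = -16x^3 - 4x^2
D^2 f = -48x^2 - 8x
D^3 f = -96x - 8
matching coefficients of g against c_0 f + c_1 Df + … from the top degree down determines the c_i
solution: c_0 = -1, c_1 = -2, c_2 = 2, c_3 = 2


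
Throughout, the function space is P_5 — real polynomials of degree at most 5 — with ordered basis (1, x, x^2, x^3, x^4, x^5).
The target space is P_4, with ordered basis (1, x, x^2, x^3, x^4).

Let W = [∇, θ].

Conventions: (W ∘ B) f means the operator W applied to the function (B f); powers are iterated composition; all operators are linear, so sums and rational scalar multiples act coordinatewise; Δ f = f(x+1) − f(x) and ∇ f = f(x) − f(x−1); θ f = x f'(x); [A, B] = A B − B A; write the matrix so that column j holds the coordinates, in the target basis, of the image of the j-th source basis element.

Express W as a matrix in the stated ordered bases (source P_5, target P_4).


image of 1: 0
image of x: 1
image of x^2: 2x - 2
image of x^3: 3x^2 - 6x + 3
image of x^4: 4x^3 - 12x^2 + 12x - 4
image of x^5: 5x^4 - 20x^3 + 30x^2 - 20x + 5
each image's coordinates form column j of the matrix

the matrix is [[0, 1, -2, 3, -4, 5]; [0, 0, 2, -6, 12, -20]; [0, 0, 0, 3, -12, 30]; [0, 0, 0, 0, 4, -20]; [0, 0, 0, 0, 0, 5]] (rows listed top to bottom)


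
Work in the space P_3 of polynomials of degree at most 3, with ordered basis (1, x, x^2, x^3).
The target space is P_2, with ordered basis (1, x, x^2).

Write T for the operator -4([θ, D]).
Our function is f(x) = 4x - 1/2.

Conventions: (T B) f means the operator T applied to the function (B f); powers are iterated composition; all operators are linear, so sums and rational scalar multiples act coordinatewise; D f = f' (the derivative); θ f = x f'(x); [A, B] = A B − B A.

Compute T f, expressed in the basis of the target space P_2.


D f = 4
θ D f = 0
θ f = 4x
D θ f = 4
[θ, D] f = -4
(-4([θ, D])) f = 16

the result is g(x) = 16


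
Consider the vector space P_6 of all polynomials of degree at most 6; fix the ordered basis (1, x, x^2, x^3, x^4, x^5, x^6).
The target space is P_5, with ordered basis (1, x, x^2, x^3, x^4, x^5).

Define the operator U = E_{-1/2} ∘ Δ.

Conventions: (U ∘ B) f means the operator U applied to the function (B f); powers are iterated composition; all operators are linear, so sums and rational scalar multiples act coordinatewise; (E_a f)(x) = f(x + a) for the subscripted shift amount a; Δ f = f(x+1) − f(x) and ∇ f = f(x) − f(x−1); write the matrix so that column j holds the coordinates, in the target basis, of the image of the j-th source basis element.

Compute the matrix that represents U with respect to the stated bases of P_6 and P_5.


the matrix is [[0, 1, 0, 1/4, 0, 1/16, 0]; [0, 0, 2, 0, 1, 0, 3/8]; [0, 0, 0, 3, 0, 5/2, 0]; [0, 0, 0, 0, 4, 0, 5]; [0, 0, 0, 0, 0, 5, 0]; [0, 0, 0, 0, 0, 0, 6]] (rows listed top to bottom)

image of 1: 0
image of x: 1
image of x^2: 2x
image of x^3: 3x^2 + 1/4
image of x^4: 4x^3 + x
image of x^5: 5x^4 + (5/2)x^2 + 1/16
image of x^6: 6x^5 + 5x^3 + (3/8)x
each image's coordinates form column j of the matrix


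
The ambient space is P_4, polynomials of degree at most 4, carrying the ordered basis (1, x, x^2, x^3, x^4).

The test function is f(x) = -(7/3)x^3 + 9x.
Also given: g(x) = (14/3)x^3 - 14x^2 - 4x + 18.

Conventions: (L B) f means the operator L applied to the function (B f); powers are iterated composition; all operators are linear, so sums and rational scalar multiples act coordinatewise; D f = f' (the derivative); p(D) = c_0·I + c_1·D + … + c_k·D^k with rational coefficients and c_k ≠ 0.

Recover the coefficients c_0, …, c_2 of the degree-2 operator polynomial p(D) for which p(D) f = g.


c_0 = -2, c_1 = 2, c_2 = -1

D^0 f = -(7/3)x^3 + 9x
D^1 f = -7x^2 + 9
D^2 f = -14x
matching coefficients of g against c_0 f + c_1 Df + … from the top degree down determines the c_i
solution: c_0 = -2, c_1 = 2, c_2 = -1


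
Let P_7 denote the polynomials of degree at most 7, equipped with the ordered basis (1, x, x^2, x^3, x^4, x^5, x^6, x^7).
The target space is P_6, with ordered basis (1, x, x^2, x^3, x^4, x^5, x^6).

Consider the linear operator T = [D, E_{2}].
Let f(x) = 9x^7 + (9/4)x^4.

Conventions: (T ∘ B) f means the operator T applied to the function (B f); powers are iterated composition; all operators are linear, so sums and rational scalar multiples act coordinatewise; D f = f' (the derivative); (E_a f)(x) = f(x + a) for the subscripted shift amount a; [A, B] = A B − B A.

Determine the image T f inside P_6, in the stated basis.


E_{2} f = 9x^7 + 126x^6 + 756x^5 + (10089/4)x^4 + 5058x^3 + 6102x^2 + 4104x + 1188
D E_{2} f = 63x^6 + 756x^5 + 3780x^4 + 10089x^3 + 15174x^2 + 12204x + 4104
D f = 63x^6 + 9x^3
E_{2} D f = 63x^6 + 756x^5 + 3780x^4 + 10089x^3 + 15174x^2 + 12204x + 4104
[D, E_{2}] f = 0

the result is g(x) = 0


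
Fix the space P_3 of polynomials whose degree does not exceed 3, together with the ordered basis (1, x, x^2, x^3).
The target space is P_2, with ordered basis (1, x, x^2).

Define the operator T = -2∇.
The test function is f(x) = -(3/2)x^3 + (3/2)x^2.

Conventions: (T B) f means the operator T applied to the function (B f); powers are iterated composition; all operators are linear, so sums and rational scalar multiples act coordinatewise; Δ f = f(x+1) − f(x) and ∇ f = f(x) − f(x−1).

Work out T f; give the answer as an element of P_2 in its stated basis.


g(x) = 9x^2 - 15x + 6

∇ f = -(9/2)x^2 + (15/2)x - 3
(-2∇) f = 9x^2 - 15x + 6


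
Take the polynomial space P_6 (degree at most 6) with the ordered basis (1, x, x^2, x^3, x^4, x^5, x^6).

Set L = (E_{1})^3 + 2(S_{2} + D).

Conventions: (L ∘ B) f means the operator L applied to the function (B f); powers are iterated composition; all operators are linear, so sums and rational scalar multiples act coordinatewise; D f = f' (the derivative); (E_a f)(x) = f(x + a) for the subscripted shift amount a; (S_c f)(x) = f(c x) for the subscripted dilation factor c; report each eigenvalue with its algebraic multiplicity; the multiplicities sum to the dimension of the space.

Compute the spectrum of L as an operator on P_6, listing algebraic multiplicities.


image of 1: 3
image of x: 5x + 5
image of x^2: 9x^2 + 10x + 9
image of x^3: 17x^3 + 15x^2 + 27x + 27
image of x^4: 33x^4 + 20x^3 + 54x^2 + 108x + 81
image of x^5: 65x^5 + 25x^4 + 90x^3 + 270x^2 + 405x + 243
image of x^6: 129x^6 + 30x^5 + 135x^4 + 540x^3 + 1215x^2 + 1458x + 729
the matrix is upper triangular; its diagonal is (3, 5, 9, 17, 33, 65, 129)
for a triangular matrix the eigenvalues are the diagonal entries, with algebraic multiplicity their repetition count

λ = 3 (multiplicity 1), λ = 5 (multiplicity 1), λ = 9 (multiplicity 1), λ = 17 (multiplicity 1), λ = 33 (multiplicity 1), λ = 65 (multiplicity 1), λ = 129 (multiplicity 1)


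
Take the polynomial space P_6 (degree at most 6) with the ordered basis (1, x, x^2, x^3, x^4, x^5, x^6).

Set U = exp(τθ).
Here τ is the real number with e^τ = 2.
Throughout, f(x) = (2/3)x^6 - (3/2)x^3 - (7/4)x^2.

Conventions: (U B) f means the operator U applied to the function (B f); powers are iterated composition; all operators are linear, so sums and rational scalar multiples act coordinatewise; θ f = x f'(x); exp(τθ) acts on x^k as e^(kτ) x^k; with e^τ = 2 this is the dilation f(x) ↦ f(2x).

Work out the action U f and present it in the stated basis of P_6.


exp(τθ) x^k = e^(kτ) x^k; with e^τ = 2 this sends x^k to 2^k x^k
x^2 ↦ 4 x^2
x^3 ↦ 8 x^3
x^6 ↦ 64 x^6
applying this coordinatewise to f: exp(τθ) f = (128/3)x^6 - 12x^3 - 7x^2

g(x) = (128/3)x^6 - 12x^3 - 7x^2


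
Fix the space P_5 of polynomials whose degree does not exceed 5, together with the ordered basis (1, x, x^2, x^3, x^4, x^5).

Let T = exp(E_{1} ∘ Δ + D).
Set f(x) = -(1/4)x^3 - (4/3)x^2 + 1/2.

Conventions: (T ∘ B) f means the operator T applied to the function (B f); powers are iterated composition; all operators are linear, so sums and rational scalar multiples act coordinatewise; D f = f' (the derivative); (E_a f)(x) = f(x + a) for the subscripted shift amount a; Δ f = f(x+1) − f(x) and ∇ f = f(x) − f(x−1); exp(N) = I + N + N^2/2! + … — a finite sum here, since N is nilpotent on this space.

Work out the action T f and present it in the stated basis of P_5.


the result is g(x) = -(1/4)x^3 - (17/6)x^2 - (127/12)x - 205/12

order-1 term: -(3/2)x^2 - (91/12)x - 23/4
order-2 term: -3x - 59/6
order-3 term: -2
the series for exp(E_{1} ∘ Δ + D) f terminates at order 3
exp(E_{1} ∘ Δ + D) f = -(1/4)x^3 - (17/6)x^2 - (127/12)x - 205/12


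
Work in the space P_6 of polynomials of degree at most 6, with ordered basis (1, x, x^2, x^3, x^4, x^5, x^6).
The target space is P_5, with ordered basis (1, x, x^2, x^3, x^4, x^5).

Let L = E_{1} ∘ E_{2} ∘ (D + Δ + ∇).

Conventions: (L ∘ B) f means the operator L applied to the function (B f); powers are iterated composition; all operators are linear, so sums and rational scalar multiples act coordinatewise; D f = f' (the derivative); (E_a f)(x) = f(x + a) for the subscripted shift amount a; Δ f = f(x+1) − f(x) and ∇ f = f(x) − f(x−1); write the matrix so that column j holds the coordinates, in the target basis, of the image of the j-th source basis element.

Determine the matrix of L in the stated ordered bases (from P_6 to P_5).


the matrix is [[0, 3, 18, 83, 348, 1397, 5490]; [0, 0, 6, 54, 332, 1740, 8382]; [0, 0, 0, 9, 108, 830, 5220]; [0, 0, 0, 0, 12, 180, 1660]; [0, 0, 0, 0, 0, 15, 270]; [0, 0, 0, 0, 0, 0, 18]] (rows listed top to bottom)

image of 1: 0
image of x: 3
image of x^2: 6x + 18
image of x^3: 9x^2 + 54x + 83
image of x^4: 12x^3 + 108x^2 + 332x + 348
image of x^5: 15x^4 + 180x^3 + 830x^2 + 1740x + 1397
image of x^6: 18x^5 + 270x^4 + 1660x^3 + 5220x^2 + 8382x + 5490
each image's coordinates form column j of the matrix


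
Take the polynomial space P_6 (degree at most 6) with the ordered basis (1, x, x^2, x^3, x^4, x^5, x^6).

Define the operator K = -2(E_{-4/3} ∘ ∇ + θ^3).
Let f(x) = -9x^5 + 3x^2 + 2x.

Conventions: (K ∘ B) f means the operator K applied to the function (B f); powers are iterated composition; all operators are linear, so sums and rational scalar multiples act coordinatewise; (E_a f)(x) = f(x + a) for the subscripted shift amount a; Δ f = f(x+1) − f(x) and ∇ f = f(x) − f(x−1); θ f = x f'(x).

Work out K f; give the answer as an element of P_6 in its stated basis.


∇ f = -45x^4 + 90x^3 - 90x^2 + 51x - 10
E_{-4/3} ∇ f = -45x^4 + 330x^3 - 930x^2 + (3593/3)x - 5342/9
θ f = -45x^5 + 6x^2 + 2x
θ θ f = -225x^5 + 12x^2 + 2x
θ θ θ f = -1125x^5 + 24x^2 + 2x
(E_{-4/3} ∘ ∇ + θ^3) f = -1125x^5 - 45x^4 + 330x^3 - 906x^2 + (3599/3)x - 5342/9
(-2(E_{-4/3} ∘ ∇ + θ^3)) f = 2250x^5 + 90x^4 - 660x^3 + 1812x^2 - (7198/3)x + 10684/9

the result is g(x) = 2250x^5 + 90x^4 - 660x^3 + 1812x^2 - (7198/3)x + 10684/9


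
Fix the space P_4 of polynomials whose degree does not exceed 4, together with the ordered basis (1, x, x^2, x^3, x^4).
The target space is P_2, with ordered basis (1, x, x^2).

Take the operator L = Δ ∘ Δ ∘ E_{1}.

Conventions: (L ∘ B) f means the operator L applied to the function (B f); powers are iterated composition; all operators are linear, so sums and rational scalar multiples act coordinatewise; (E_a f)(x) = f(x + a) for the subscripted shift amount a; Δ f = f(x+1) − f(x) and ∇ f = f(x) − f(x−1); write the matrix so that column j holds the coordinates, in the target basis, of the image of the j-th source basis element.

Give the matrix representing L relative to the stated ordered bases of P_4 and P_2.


image of 1: 0
image of x: 0
image of x^2: 2
image of x^3: 6x + 12
image of x^4: 12x^2 + 48x + 50
each image's coordinates form column j of the matrix

the matrix is [[0, 0, 2, 12, 50]; [0, 0, 0, 6, 48]; [0, 0, 0, 0, 12]] (rows listed top to bottom)


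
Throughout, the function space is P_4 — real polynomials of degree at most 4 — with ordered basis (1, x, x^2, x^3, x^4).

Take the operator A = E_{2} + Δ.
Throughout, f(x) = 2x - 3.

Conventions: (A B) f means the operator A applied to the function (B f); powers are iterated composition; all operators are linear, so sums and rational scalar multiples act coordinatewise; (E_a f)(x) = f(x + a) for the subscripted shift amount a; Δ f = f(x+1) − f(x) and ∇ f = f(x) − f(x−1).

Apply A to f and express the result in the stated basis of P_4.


E_{2} f = 2x + 1
Δ f = 2
(E_{2} + Δ) f = 2x + 3

the result is g(x) = 2x + 3


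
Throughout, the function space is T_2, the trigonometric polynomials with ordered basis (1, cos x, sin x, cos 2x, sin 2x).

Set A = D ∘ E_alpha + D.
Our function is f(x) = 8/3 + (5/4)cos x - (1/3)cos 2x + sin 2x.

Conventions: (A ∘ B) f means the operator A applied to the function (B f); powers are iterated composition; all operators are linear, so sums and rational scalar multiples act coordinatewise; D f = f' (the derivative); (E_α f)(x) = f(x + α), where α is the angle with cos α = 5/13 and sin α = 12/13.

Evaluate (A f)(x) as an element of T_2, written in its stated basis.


the result is g(x) = -(15/13)cos x - (45/26)sin x + (180/169)cos 2x - (620/507)sin 2x

E_alpha f = 8/3 + (25/52)cos x - (15/13)sin x + (479/507)cos 2x - (79/169)sin 2x
D E_alpha f = -(15/13)cos x - (25/52)sin x - (158/169)cos 2x - (958/507)sin 2x
D f = -(5/4)sin x + 2cos 2x + (2/3)sin 2x
(D ∘ E_alpha + D) f = -(15/13)cos x - (45/26)sin x + (180/169)cos 2x - (620/507)sin 2x


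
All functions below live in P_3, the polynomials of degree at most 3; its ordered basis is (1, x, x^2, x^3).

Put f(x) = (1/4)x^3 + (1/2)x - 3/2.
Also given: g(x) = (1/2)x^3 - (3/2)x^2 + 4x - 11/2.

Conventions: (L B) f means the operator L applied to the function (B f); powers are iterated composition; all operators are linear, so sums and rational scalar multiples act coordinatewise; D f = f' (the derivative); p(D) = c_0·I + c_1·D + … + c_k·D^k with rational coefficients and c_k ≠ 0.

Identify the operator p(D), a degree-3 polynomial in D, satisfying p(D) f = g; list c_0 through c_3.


D^0 f = (1/4)x^3 + (1/2)x - 3/2
D^1 f = (3/4)x^2 + 1/2
D^2 f = (3/2)x
D^3 f = 3/2
matching coefficients of g against c_0 f + c_1 Df + … from the top degree down determines the c_i
solution: c_0 = 2, c_1 = -2, c_2 = 2, c_3 = -1

p(D) = 2·I − 2·D + 2·D^2 − D^3, i.e. c_0 = 2, c_1 = -2, c_2 = 2, c_3 = -1


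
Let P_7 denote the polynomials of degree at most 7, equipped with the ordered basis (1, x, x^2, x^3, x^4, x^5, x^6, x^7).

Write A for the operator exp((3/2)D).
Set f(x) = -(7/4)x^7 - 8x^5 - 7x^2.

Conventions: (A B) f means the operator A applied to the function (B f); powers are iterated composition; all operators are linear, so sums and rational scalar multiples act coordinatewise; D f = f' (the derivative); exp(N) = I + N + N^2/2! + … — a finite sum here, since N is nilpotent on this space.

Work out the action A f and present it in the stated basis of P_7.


the result is g(x) = -(7/4)x^7 - (147/8)x^6 - (1451/16)x^5 - (8535/32)x^4 - (31365/64)x^3 - (71177/128)x^2 - (92937/256)x - 54477/512

order-1 term: -(147/8)x^6 - 60x^4 - 21x
order-2 term: -(1323/16)x^5 - 180x^3 - 63/4
order-3 term: -(6615/32)x^4 - 270x^2
order-4 term: -(19845/64)x^3 - (405/2)x
order-5 term: -(35721/128)x^2 - 243/4
order-6 term: -(35721/256)x
order-7 term: -15309/512
the series for exp((3/2)D) f terminates at order 7
exp((3/2)D) f = -(7/4)x^7 - (147/8)x^6 - (1451/16)x^5 - (8535/32)x^4 - (31365/64)x^3 - (71177/128)x^2 - (92937/256)x - 54477/512


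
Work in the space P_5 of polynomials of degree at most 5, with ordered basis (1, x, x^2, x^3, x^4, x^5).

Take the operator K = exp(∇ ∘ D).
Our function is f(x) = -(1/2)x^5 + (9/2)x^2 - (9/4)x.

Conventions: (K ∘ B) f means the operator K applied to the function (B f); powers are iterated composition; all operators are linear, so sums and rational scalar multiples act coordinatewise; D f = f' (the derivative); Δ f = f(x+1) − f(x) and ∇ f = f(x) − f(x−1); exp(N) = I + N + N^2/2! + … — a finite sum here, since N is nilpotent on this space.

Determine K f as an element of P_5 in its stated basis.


g(x) = -(1/2)x^5 - 10x^3 + (39/2)x^2 - (169/4)x + 83/2

order-1 term: -10x^3 + 15x^2 - 10x + 23/2
order-2 term: -30x + 30
the series for exp(∇ ∘ D) f terminates at order 2
exp(∇ ∘ D) f = -(1/2)x^5 - 10x^3 + (39/2)x^2 - (169/4)x + 83/2


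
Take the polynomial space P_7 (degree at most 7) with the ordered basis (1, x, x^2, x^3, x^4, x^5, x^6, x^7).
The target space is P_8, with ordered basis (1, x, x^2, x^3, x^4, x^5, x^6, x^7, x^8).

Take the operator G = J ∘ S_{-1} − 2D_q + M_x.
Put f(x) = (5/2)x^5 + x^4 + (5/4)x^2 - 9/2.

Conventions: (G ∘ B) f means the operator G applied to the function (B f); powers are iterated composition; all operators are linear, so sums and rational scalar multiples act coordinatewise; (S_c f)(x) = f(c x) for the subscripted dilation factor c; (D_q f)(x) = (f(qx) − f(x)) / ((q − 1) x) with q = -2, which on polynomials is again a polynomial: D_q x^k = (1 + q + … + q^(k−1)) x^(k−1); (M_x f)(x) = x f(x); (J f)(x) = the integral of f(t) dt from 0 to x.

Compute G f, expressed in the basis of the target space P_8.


the result is g(x) = (25/12)x^6 + (6/5)x^5 - 55x^4 + (35/3)x^3 - (13/2)x

S_{-1} f = -(5/2)x^5 + x^4 + (5/4)x^2 - 9/2
J S_{-1} f = -(5/12)x^6 + (1/5)x^5 + (5/12)x^3 - (9/2)x
D_q f = (55/2)x^4 - 5x^3 - (5/4)x
(-2D_q) f = -55x^4 + 10x^3 + (5/2)x
M_x f = (5/2)x^6 + x^5 + (5/4)x^3 - (9/2)x
(J ∘ S_{-1} − 2D_q + M_x) f = (25/12)x^6 + (6/5)x^5 - 55x^4 + (35/3)x^3 - (13/2)x


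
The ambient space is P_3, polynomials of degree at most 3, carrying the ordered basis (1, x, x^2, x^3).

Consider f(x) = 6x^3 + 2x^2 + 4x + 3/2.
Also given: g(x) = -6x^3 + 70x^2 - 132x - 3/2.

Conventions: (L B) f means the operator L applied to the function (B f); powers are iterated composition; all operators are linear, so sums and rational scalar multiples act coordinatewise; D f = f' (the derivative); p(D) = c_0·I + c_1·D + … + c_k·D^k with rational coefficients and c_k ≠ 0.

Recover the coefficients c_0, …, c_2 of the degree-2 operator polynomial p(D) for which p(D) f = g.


D^0 f = 6x^3 + 2x^2 + 4x + 3/2
D^1 f = 18x^2 + 4x + 4
D^2 f = 36x + 4
matching coefficients of g against c_0 f + c_1 Df + … from the top degree down determines the c_i
solution: c_0 = -1, c_1 = 4, c_2 = -4

c_0 = -1, c_1 = 4, c_2 = -4


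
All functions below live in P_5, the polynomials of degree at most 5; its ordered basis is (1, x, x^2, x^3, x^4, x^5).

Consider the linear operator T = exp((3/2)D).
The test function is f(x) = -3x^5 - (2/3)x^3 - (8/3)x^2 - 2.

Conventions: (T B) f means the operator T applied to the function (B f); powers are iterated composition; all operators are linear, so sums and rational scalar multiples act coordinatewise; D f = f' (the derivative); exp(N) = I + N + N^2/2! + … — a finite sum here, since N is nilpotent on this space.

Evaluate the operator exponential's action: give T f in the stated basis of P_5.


g(x) = -3x^5 - (45/2)x^4 - (409/6)x^3 - (1283/12)x^2 - (1415/16)x - 1057/32

order-1 term: -(45/2)x^4 - 3x^2 - 8x
order-2 term: -(135/2)x^3 - (9/2)x - 6
order-3 term: -(405/4)x^2 - 9/4
order-4 term: -(1215/16)x
order-5 term: -729/32
the series for exp((3/2)D) f terminates at order 5
exp((3/2)D) f = -3x^5 - (45/2)x^4 - (409/6)x^3 - (1283/12)x^2 - (1415/16)x - 1057/32


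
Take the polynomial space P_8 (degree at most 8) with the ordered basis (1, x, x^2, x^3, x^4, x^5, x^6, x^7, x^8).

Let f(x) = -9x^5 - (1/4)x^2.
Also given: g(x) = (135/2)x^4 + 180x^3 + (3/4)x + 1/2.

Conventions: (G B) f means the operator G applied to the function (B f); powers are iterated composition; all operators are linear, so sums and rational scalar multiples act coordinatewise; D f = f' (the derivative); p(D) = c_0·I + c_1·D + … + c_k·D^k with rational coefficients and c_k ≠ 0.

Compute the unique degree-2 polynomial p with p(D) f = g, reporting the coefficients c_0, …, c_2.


D^0 f = -9x^5 - (1/4)x^2
D^1 f = -45x^4 - (1/2)x
D^2 f = -180x^3 - 1/2
matching coefficients of g against c_0 f + c_1 Df + … from the top degree down determines the c_i
solution: c_0 = 0, c_1 = -3/2, c_2 = -1

p(D) = -(3/2)·D − D^2, i.e. c_0 = 0, c_1 = -3/2, c_2 = -1


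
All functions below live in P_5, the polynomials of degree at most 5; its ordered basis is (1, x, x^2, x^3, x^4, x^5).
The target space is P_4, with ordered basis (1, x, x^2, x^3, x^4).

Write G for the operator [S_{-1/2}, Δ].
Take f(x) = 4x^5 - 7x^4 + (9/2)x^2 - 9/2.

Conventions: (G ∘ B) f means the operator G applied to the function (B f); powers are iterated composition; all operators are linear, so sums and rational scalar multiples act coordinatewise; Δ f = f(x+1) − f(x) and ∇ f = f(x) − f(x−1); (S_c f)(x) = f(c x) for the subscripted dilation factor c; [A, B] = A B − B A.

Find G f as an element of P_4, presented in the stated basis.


the image equals g(x) = (15/8)x^4 + (3/2)x^3 + (27/8)x^2 - (3/8)x + 15/16

Δ f = 20x^4 + 12x^3 - 2x^2 + x + 3/2
S_{-1/2} Δ f = (5/4)x^4 - (3/2)x^3 - (1/2)x^2 - (1/2)x + 3/2
S_{-1/2} f = -(1/8)x^5 - (7/16)x^4 + (9/8)x^2 - 9/2
Δ S_{-1/2} f = -(5/8)x^4 - 3x^3 - (31/8)x^2 - (1/8)x + 9/16
[S_{-1/2}, Δ] f = (15/8)x^4 + (3/2)x^3 + (27/8)x^2 - (3/8)x + 15/16


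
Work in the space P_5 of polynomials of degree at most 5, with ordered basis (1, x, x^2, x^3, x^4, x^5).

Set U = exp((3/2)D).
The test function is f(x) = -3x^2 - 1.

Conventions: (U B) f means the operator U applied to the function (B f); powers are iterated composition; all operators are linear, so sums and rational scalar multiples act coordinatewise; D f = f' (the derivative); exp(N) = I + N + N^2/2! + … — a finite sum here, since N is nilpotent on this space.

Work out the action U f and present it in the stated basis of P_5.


g(x) = -3x^2 - 9x - 31/4

order-1 term: -9x
order-2 term: -27/4
the series for exp((3/2)D) f terminates at order 2
exp((3/2)D) f = -3x^2 - 9x - 31/4


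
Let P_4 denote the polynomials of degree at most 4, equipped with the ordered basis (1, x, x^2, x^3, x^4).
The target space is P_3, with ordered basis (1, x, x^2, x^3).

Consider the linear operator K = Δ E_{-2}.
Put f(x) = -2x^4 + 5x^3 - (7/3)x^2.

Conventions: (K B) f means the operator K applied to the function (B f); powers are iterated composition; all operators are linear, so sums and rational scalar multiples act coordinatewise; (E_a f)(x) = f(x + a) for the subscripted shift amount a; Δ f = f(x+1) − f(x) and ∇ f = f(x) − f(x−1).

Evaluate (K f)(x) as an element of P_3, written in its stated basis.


g(x) = -8x^3 + 51x^2 - (317/3)x + 72

E_{-2} f = -2x^4 + 21x^3 - (241/3)x^2 + (400/3)x - 244/3
Δ E_{-2} f = -8x^3 + 51x^2 - (317/3)x + 72


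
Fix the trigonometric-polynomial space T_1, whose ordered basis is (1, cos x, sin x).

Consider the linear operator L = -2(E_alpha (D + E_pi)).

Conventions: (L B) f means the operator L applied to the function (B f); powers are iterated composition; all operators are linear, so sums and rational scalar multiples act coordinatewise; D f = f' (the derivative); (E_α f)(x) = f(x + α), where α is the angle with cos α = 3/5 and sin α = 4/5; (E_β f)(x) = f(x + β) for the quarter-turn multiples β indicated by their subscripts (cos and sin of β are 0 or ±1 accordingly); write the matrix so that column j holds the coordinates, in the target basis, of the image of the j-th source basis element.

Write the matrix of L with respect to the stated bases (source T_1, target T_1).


image of 1: -2
image of cos x: (14/5)cos x - (2/5)sin x
image of sin x: (2/5)cos x + (14/5)sin x
each image's coordinates form column j of the matrix

the matrix is [[-2, 0, 0]; [0, 14/5, 2/5]; [0, -2/5, 14/5]] (rows listed top to bottom)


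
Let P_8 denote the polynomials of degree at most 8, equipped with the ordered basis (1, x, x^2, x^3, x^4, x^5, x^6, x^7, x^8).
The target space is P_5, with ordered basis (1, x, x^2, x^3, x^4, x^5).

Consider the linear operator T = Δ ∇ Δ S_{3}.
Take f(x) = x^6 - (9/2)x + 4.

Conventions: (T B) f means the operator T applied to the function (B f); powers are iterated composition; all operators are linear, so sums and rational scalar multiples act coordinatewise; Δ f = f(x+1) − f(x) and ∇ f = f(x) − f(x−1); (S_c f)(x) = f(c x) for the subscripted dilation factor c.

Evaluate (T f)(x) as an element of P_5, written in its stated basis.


g(x) = 87480x^3 + 131220x^2 + 131220x + 43740

S_{3} f = 729x^6 - (27/2)x + 4
Δ S_{3} f = 4374x^5 + 10935x^4 + 14580x^3 + 10935x^2 + 4374x + 1431/2
∇ Δ S_{3} f = 21870x^4 + 21870x^2 + 1458
Δ (∇ Δ) S_{3} f = 87480x^3 + 131220x^2 + 131220x + 43740


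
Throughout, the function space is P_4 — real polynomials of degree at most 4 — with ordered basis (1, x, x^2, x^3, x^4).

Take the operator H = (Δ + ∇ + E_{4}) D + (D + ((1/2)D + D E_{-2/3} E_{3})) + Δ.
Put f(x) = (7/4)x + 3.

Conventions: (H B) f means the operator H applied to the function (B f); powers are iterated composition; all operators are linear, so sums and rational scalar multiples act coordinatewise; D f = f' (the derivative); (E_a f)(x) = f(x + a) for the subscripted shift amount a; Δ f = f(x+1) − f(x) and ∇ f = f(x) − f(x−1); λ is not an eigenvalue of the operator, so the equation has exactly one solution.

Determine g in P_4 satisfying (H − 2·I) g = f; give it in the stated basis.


the image equals g(x) = -(7/8)x - 111/32

write g with unknown coordinates in the stated basis and equate coefficients in (H − 2·I) g = f
solving from the highest basis element down gives g = -(7/8)x - 111/32
check: H g = -63/16
so H g − 2·g = (7/4)x + 3 = f ✓


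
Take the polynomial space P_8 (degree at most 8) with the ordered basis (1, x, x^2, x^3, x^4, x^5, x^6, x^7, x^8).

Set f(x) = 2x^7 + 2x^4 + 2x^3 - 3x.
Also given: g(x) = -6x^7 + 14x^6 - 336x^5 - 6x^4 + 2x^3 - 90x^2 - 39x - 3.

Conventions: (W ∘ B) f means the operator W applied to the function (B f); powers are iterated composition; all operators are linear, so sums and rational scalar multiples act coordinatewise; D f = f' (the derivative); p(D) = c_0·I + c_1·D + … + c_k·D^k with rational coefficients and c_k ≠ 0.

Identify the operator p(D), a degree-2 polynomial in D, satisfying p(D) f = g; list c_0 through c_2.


c_0 = -3, c_1 = 1, c_2 = -4

D^0 f = 2x^7 + 2x^4 + 2x^3 - 3x
D^1 f = 14x^6 + 8x^3 + 6x^2 - 3
D^2 f = 84x^5 + 24x^2 + 12x
matching coefficients of g against c_0 f + c_1 Df + … from the top degree down determines the c_i
solution: c_0 = -3, c_1 = 1, c_2 = -4


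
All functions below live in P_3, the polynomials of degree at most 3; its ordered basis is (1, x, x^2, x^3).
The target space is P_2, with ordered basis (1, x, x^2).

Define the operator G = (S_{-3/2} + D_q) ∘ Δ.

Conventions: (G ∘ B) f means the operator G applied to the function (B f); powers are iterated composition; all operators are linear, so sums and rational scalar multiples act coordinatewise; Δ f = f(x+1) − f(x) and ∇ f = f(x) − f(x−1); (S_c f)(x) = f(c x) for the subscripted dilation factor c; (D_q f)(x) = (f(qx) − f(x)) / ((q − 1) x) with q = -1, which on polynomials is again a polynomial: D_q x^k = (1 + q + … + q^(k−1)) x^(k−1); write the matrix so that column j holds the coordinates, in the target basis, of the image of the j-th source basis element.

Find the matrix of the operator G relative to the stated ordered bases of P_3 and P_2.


image of 1: 0
image of x: 1
image of x^2: -3x + 3
image of x^3: (27/4)x^2 - (9/2)x + 4
each image's coordinates form column j of the matrix

the matrix is [[0, 1, 3, 4]; [0, 0, -3, -9/2]; [0, 0, 0, 27/4]] (rows listed top to bottom)


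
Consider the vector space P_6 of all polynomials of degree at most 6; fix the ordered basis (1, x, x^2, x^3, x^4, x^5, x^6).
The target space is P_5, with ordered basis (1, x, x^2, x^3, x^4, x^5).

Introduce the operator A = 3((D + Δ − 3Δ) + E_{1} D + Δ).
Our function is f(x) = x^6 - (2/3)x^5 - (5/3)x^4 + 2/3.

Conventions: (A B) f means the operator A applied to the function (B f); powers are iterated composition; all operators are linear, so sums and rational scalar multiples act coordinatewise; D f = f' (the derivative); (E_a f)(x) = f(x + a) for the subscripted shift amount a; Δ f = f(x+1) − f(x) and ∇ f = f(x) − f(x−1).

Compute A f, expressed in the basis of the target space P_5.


g(x) = 18x^5 + 35x^4 + 80x^3 + 65x^2 + 2x - 8

D f = 6x^5 - (10/3)x^4 - (20/3)x^3
Δ f = 6x^5 + (35/3)x^4 + (20/3)x^3 - (5/3)x^2 - 4x - 4/3
Δ f = 6x^5 + (35/3)x^4 + (20/3)x^3 - (5/3)x^2 - 4x - 4/3
(-3Δ) f = -18x^5 - 35x^4 - 20x^3 + 5x^2 + 12x + 4
(D + Δ − 3Δ) f = -6x^5 - (80/3)x^4 - 20x^3 + (10/3)x^2 + 8x + 8/3
D f = 6x^5 - (10/3)x^4 - (20/3)x^3
E_{1} D f = 6x^5 + (80/3)x^4 + 40x^3 + 20x^2 - (10/3)x - 4
Δ f = 6x^5 + (35/3)x^4 + (20/3)x^3 - (5/3)x^2 - 4x - 4/3
((D + Δ − 3Δ) + E_{1} D + Δ) f = 6x^5 + (35/3)x^4 + (80/3)x^3 + (65/3)x^2 + (2/3)x - 8/3
(3((D + Δ − 3Δ) + E_{1} D + Δ)) f = 18x^5 + 35x^4 + 80x^3 + 65x^2 + 2x - 8


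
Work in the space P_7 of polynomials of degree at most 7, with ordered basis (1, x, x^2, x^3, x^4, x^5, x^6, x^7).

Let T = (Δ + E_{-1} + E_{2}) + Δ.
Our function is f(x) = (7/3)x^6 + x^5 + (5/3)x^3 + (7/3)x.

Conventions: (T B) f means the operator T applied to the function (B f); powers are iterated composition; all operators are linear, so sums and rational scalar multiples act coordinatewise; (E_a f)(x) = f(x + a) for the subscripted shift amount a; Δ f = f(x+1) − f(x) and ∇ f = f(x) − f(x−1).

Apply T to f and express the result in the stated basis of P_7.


Δ f = 14x^5 + 40x^4 + (170/3)x^3 + 50x^2 + 24x + 22/3
E_{-1} f = (7/3)x^6 - 13x^5 + 30x^4 - 35x^3 + 20x^2 - (5/3)x - 8/3
E_{2} f = (7/3)x^6 + 29x^5 + 150x^4 + 415x^3 + 650x^2 + (1651/3)x + 598/3
(Δ + E_{-1} + E_{2}) f = (14/3)x^6 + 30x^5 + 220x^4 + (1310/3)x^3 + 720x^2 + (1718/3)x + 204
Δ f = 14x^5 + 40x^4 + (170/3)x^3 + 50x^2 + 24x + 22/3
((Δ + E_{-1} + E_{2}) + Δ) f = (14/3)x^6 + 44x^5 + 260x^4 + (1480/3)x^3 + 770x^2 + (1790/3)x + 634/3

g(x) = (14/3)x^6 + 44x^5 + 260x^4 + (1480/3)x^3 + 770x^2 + (1790/3)x + 634/3


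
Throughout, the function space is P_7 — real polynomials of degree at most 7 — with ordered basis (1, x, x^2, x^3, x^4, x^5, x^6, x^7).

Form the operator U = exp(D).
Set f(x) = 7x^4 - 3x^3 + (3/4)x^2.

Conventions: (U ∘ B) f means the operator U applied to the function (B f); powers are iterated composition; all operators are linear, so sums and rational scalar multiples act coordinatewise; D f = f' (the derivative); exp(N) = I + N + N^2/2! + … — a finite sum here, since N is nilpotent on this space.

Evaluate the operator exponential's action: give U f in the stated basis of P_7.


order-1 term: 28x^3 - 9x^2 + (3/2)x
order-2 term: 42x^2 - 9x + 3/4
order-3 term: 28x - 3
order-4 term: 7
the series for exp(D) f terminates at order 4
exp(D) f = 7x^4 + 25x^3 + (135/4)x^2 + (41/2)x + 19/4

the image equals g(x) = 7x^4 + 25x^3 + (135/4)x^2 + (41/2)x + 19/4


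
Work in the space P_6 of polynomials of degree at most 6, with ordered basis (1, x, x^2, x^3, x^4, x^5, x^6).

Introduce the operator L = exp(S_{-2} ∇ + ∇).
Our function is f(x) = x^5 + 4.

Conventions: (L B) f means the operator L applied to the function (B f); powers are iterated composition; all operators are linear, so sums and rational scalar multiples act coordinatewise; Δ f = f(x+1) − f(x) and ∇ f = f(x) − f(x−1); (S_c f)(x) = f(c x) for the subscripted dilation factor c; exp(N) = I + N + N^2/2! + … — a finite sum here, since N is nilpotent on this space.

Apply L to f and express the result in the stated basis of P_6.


g(x) = x^5 + 85x^4 - 1120x^3 - 6650x^2 + 2175x + 3396

order-1 term: 85x^4 + 70x^3 + 50x^2 + 5x + 2
order-2 term: -1190x^3 - 750x^2 - 115x - 60
order-3 term: -5950x^2 - 690x - 370
order-4 term: 2975x + 2630
order-5 term: 1190
the series for exp(S_{-2} ∇ + ∇) f terminates at order 5
exp(S_{-2} ∇ + ∇) f = x^5 + 85x^4 - 1120x^3 - 6650x^2 + 2175x + 3396


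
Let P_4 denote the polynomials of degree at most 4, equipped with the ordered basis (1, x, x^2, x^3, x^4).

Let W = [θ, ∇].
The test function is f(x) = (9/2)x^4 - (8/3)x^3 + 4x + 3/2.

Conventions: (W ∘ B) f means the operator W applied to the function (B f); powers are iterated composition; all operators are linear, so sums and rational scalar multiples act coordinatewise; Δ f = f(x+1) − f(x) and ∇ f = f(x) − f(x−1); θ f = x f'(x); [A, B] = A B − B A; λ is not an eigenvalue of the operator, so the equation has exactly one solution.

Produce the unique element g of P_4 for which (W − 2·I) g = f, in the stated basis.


the image equals g(x) = -(9/4)x^4 + (35/6)x^3 - (89/4)x^2 + (205/4)x - 495/8

write g with unknown coordinates in the stated basis and equate coefficients in (W − 2·I) g = f
solving from the highest basis element down gives g = -(9/4)x^4 + (35/6)x^3 - (89/4)x^2 + (205/4)x - 495/8
check: W g = 9x^3 - (89/2)x^2 + (213/2)x - 489/4
so W g − 2·g = (9/2)x^4 - (8/3)x^3 + 4x + 3/2 = f ✓


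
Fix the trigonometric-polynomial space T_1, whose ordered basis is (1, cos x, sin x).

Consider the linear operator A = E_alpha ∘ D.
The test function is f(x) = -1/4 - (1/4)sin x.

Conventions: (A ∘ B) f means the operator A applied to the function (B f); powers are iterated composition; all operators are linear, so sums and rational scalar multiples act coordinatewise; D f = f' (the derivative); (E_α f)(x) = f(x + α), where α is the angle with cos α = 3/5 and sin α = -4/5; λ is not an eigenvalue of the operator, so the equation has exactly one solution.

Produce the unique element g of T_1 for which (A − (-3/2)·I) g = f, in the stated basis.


write g with unknown coordinates in the stated basis and equate coefficients in (A − (-3/2)·I) g = f
solving from the highest basis element down gives g = -1/6 + (3/113)cos x - (23/226)sin x
check: A g = -(9/226)cos x - (11/113)sin x
so A g − (-3/2)·g = -1/4 - (1/4)sin x = f ✓

the image equals g(x) = -1/6 + (3/113)cos x - (23/226)sin x


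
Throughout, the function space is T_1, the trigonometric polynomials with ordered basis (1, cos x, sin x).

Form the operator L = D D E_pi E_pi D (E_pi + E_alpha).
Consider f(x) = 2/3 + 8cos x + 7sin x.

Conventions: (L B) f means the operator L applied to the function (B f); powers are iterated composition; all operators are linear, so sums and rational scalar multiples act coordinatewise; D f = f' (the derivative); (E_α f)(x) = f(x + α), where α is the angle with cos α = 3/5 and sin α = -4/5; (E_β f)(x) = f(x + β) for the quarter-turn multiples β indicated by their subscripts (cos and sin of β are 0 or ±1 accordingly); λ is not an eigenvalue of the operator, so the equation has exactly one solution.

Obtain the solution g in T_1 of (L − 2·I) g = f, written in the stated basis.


the result is g(x) = -1/3 - (63/20)cos x - (41/20)sin x

write g with unknown coordinates in the stated basis and equate coefficients in (L − 2·I) g = f
solving from the highest basis element down gives g = -1/3 - (63/20)cos x - (41/20)sin x
check: L g = (17/10)cos x + (29/10)sin x
so L g − 2·g = 2/3 + 8cos x + 7sin x = f ✓
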